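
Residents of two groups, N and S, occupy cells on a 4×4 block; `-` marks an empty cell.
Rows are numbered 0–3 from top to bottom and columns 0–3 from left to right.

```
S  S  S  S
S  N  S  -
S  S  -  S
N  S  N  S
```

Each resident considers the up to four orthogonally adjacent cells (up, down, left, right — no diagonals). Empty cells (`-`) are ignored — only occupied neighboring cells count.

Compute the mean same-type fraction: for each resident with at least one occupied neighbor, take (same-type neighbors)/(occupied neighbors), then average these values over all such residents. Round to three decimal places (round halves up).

(0,0)S 2/2
(0,1)S 2/3
(0,2)S 3/3
(0,3)S 1/1
(1,0)S 2/3
(1,1)N 0/4
(1,2)S 1/2
(2,0)S 2/3
(2,1)S 2/3
(2,3)S 1/1
(3,0)N 0/2
(3,1)S 1/3
(3,2)N 0/2
(3,3)S 1/2
Sum over 14 residents: 2/2 + 2/3 + 3/3 + 1/1 + 2/3 + 0/4 + 1/2 + 2/3 + 2/3 + 1/1 + 0/2 + 1/3 + 0/2 + 1/2 = 8; mean = 8 ÷ 14 = 4/7 = 0.571428… → 0.571.

0.571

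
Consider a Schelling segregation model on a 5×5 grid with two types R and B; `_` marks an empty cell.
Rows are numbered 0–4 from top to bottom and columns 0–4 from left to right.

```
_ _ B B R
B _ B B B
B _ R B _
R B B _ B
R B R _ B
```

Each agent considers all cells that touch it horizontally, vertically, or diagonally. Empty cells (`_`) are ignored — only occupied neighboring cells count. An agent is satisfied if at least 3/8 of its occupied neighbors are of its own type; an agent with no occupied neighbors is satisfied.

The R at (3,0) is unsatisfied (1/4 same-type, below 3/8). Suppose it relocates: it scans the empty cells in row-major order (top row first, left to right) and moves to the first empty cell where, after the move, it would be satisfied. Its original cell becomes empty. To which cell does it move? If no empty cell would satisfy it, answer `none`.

Vacating (3,0). Empty cells in order:
  (0,0): 0/1 same-type → still unsatisfied.
  (0,1): 0/3 same-type → still unsatisfied.
  (1,1): 1/5 same-type → still unsatisfied.
  (2,1): 1/6 same-type → still unsatisfied.
  (2,4): 0/4 same-type → still unsatisfied.
  (3,3): 2/6 same-type → still unsatisfied.
  (4,3): 1/4 same-type → still unsatisfied.

none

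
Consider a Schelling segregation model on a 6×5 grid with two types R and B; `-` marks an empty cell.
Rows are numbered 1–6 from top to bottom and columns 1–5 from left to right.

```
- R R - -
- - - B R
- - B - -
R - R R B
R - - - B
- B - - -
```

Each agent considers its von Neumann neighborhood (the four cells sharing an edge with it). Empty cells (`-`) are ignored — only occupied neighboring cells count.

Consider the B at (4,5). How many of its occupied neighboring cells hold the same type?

Occupied neighbors of (4,5): (5,5)=B, (4,4)=R.
Same type (B): 1 of 2.

1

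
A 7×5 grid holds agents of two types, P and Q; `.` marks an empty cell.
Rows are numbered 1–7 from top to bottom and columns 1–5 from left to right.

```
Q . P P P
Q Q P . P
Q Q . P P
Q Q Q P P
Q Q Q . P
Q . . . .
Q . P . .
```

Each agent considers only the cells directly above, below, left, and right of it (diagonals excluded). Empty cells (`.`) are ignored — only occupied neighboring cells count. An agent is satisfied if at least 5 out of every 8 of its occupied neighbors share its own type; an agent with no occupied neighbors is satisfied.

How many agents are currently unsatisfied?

Row 1: (1,1)Q 1/1 ✓ · (1,3)P 2/2 ✓ · (1,4)P 2/2 ✓ · (1,5)P 2/2 ✓
Row 2: (2,1)Q 3/3 ✓ · (2,2)Q 2/3 ✓ · (2,3)P 1/2 ✗ · (2,5)P 2/2 ✓
Row 3: (3,1)Q 3/3 ✓ · (3,2)Q 3/3 ✓ · (3,4)P 2/2 ✓ · (3,5)P 3/3 ✓
Row 4: (4,1)Q 3/3 ✓ · (4,2)Q 4/4 ✓ · (4,3)Q 2/3 ✓ · (4,4)P 2/3 ✓ · (4,5)P 3/3 ✓
Row 5: (5,1)Q 3/3 ✓ · (5,2)Q 3/3 ✓ · (5,3)Q 2/2 ✓ · (5,5)P 1/1 ✓
Row 6: (6,1)Q 2/2 ✓
Row 7: (7,1)Q 1/1 ✓ · (7,3)P 0/0 ✓
Unsatisfied: (2,3) — 1 in total.

1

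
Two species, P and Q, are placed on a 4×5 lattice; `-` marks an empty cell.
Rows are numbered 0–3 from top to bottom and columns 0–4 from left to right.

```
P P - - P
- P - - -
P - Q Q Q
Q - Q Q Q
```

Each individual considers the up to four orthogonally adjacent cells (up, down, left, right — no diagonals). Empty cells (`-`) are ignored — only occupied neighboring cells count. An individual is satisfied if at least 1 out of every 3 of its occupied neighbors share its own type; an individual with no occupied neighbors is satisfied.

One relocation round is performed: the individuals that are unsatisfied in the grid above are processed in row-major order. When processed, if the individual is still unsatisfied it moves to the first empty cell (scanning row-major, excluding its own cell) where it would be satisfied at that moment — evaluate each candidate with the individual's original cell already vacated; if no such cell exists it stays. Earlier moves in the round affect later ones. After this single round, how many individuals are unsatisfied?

Initially unsatisfied (in order): (2,0), (3,0).
  (2,0) → (0,2).
  (3,0): now satisfied by earlier moves; stays.
Resulting grid:
P P P - P
- P - - -
- - Q Q Q
Q - Q Q Q
All satisfied now.

0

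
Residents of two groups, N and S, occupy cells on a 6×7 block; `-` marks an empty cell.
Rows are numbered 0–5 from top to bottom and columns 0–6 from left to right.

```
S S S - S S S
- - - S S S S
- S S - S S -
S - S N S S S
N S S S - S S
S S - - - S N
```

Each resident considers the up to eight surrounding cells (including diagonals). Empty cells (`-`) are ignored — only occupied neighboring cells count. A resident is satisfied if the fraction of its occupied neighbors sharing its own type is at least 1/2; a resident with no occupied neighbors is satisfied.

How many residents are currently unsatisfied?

Row 0: (0,0)S 1/1 ok · (0,1)S 2/2 ok · (0,2)S 2/2 ok · (0,4)S 4/4 ok · (0,5)S 5/5 ok · (0,6)S 3/3 ok
Row 1: (1,3)S 5/5 ok · (1,4)S 6/6 ok · (1,5)S 7/7 ok · (1,6)S 4/4 ok
Row 2: (2,1)S 3/3 ok · (2,2)S 3/4 ok · (2,4)S 6/7 ok · (2,5)S 7/7 ok
Row 3: (3,0)S 2/3 ok · (3,2)S 5/6 ok · (3,3)N 0/6 unhappy · (3,4)S 5/6 ok · (3,5)S 6/6 ok · (3,6)S 4/4 ok
Row 4: (4,0)N 0/4 unhappy · (4,1)S 5/6 ok · (4,2)S 4/5 ok · (4,3)S 3/4 ok · (4,5)S 5/6 ok · (4,6)S 4/5 ok
Row 5: (5,0)S 2/3 ok · (5,1)S 3/4 ok · (5,5)S 2/3 ok · (5,6)N 0/3 unhappy
Unsatisfied: (3,3), (4,0), (5,6) — 3 in total.

3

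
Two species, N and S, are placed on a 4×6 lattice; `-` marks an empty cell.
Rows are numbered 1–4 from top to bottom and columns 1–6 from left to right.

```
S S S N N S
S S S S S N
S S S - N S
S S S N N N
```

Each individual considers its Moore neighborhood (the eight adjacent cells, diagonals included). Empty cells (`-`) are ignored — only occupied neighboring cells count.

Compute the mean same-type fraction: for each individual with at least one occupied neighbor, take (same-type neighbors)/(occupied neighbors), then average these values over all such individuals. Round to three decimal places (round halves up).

Row 1: (1,1)S 3/3 · (1,2)S 5/5 · (1,3)S 4/5 · (1,4)N 1/5 · (1,5)N 2/5 · (1,6)S 1/3
Row 2: (2,1)S 5/5 · (2,2)S 8/8 · (2,3)S 6/7 · (2,4)S 4/7 · (2,5)S 3/7 · (2,6)N 2/5
Row 3: (3,1)S 5/5 · (3,2)S 8/8 · (3,3)S 6/7 · (3,5)N 4/7 · (3,6)S 1/5
Row 4: (4,1)S 3/3 · (4,2)S 5/5 · (4,3)S 3/4 · (4,4)N 2/4 · (4,5)N 3/4 · (4,6)N 2/3
Sum over 23 individuals: 3/3 + 5/5 + 4/5 + 1/5 + 2/5 + 1/3 + 5/5 + 8/8 + 6/7 + 4/7 + 3/7 + 2/5 + 5/5 + 8/8 + 6/7 + 4/7 + 1/5 + 3/3 + 5/5 + 3/4 + 2/4 + 3/4 + 2/3 = 114/7; mean = 114/7 ÷ 23 = 114/161 = 0.708074… → 0.708.

0.708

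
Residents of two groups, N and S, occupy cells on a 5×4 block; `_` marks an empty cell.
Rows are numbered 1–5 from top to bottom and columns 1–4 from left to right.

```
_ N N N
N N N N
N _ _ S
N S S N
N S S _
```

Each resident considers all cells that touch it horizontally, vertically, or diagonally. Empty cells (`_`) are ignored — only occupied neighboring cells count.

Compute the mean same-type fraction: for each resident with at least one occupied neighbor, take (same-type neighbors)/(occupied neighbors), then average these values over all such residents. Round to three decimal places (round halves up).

0.692

(1,2)N 4/4
(1,3)N 5/5
(1,4)N 3/3
(2,1)N 3/3
(2,2)N 5/5
(2,3)N 5/6
(2,4)N 3/4
(3,1)N 3/4
(3,4)S 1/4
(4,1)N 2/4
(4,2)S 3/6
(4,3)S 4/5
(4,4)N 0/3
(5,1)N 1/3
(5,2)S 3/5
(5,3)S 3/4
Sum over 16 residents: 4/4 + 5/5 + 3/3 + 3/3 + 5/5 + 5/6 + 3/4 + 3/4 + 1/4 + 2/4 + 3/6 + 4/5 + 0/3 + 1/3 + 3/5 + 3/4 = 166/15; mean = 166/15 ÷ 16 = 83/120 = 0.691666… → 0.692.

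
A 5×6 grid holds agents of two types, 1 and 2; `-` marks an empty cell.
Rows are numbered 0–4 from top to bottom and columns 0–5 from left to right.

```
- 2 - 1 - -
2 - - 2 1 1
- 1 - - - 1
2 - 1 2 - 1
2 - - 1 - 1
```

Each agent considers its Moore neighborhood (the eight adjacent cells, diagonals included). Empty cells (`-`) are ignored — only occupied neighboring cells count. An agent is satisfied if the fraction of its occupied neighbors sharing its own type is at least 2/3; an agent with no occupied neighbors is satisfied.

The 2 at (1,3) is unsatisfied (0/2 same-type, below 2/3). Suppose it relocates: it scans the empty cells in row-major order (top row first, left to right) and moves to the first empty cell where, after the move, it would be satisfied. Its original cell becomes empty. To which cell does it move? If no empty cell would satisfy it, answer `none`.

(0,0)

Vacating (1,3). Empty cells in order:
  (0,0): 2/2 same-type → satisfied — stop here.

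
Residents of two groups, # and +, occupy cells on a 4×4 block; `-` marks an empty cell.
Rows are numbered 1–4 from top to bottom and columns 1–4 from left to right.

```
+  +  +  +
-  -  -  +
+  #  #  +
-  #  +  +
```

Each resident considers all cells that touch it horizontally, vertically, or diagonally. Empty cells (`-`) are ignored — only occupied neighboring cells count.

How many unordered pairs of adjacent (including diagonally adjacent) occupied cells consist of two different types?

8

Scan each occupied cell's neighbors to the right and below (and the two forward diagonals) so each pair is counted once.
From row 1: 0 unlike of 5 pairs (running 0/5).
From row 2: 1 unlike of 2 pairs (running 1/7).
From row 3: 6 unlike of 11 pairs (running 7/18).
From row 4: 1 unlike of 2 pairs (running 8/20).
Total adjacent occupied pairs: 20; unlike-type pairs: 8.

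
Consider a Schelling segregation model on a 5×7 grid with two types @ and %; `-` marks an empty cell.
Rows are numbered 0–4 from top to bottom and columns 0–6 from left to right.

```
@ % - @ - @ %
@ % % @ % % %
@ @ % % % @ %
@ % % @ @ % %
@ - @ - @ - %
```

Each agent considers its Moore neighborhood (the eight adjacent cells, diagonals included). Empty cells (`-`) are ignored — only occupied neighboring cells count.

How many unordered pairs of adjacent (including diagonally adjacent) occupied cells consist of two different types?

Scan each occupied cell's neighbors to the right and below (and the two forward diagonals) so each pair is counted once.
Row 0: @(0,0)–%(0,1)≠ @(0,0)–@(1,0)= @(0,0)–%(1,1)≠ %(0,1)–%(1,1)= %(0,1)–%(1,2)= %(0,1)–@(1,0)≠ @(0,3)–@(1,3)= @(0,3)–%(1,4)≠ @(0,3)–%(1,2)≠ @(0,5)–%(0,6)≠ @(0,5)–%(1,5)≠ @(0,5)–%(1,6)≠ @(0,5)–%(1,4)≠ %(0,6)–%(1,6)= %(0,6)–%(1,5)=  → 9/15 unlike.
Row 1: @(1,0)–%(1,1)≠ @(1,0)–@(2,0)= @(1,0)–@(2,1)= %(1,1)–%(1,2)= %(1,1)–@(2,1)≠ %(1,1)–%(2,2)= %(1,1)–@(2,0)≠ %(1,2)–@(1,3)≠ %(1,2)–%(2,2)= %(1,2)–%(2,3)= %(1,2)–@(2,1)≠ @(1,3)–%(1,4)≠ @(1,3)–%(2,3)≠ @(1,3)–%(2,4)≠ @(1,3)–%(2,2)≠ %(1,4)–%(1,5)= %(1,4)–%(2,4)= %(1,4)–@(2,5)≠ %(1,4)–%(2,3)= %(1,5)–%(1,6)= %(1,5)–@(2,5)≠ %(1,5)–%(2,6)= %(1,5)–%(2,4)= %(1,6)–%(2,6)= %(1,6)–@(2,5)≠  → 12/25 unlike.
Row 2: @(2,0)–@(2,1)= @(2,0)–@(3,0)= @(2,0)–%(3,1)≠ @(2,1)–%(2,2)≠ @(2,1)–%(3,1)≠ @(2,1)–%(3,2)≠ @(2,1)–@(3,0)= %(2,2)–%(2,3)= %(2,2)–%(3,2)= %(2,2)–@(3,3)≠ %(2,2)–%(3,1)= %(2,3)–%(2,4)= %(2,3)–@(3,3)≠ %(2,3)–@(3,4)≠ %(2,3)–%(3,2)= %(2,4)–@(2,5)≠ %(2,4)–@(3,4)≠ %(2,4)–%(3,5)= %(2,4)–@(3,3)≠ @(2,5)–%(2,6)≠ @(2,5)–%(3,5)≠ @(2,5)–%(3,6)≠ @(2,5)–@(3,4)= %(2,6)–%(3,6)= %(2,6)–%(3,5)=  → 13/25 unlike.
Row 3: @(3,0)–%(3,1)≠ @(3,0)–@(4,0)= %(3,1)–%(3,2)= %(3,1)–@(4,2)≠ %(3,1)–@(4,0)≠ %(3,2)–@(3,3)≠ %(3,2)–@(4,2)≠ @(3,3)–@(3,4)= @(3,3)–@(4,4)= @(3,3)–@(4,2)= @(3,4)–%(3,5)≠ @(3,4)–@(4,4)= %(3,5)–%(3,6)= %(3,5)–%(4,6)= %(3,5)–@(4,4)≠ %(3,6)–%(4,6)=  → 7/16 unlike.
Total adjacent occupied pairs: 81; unlike-type pairs: 41.

41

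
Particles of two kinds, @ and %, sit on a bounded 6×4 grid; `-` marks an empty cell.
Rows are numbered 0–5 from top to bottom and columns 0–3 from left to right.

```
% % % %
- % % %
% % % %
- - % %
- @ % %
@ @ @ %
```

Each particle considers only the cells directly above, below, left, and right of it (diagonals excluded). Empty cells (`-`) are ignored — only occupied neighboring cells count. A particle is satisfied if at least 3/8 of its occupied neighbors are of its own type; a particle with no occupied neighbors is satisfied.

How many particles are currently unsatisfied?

Row 0: (0,0)% 1/1 ✓ · (0,1)% 3/3 ✓ · (0,2)% 3/3 ✓ · (0,3)% 2/2 ✓
Row 1: (1,1)% 3/3 ✓ · (1,2)% 4/4 ✓ · (1,3)% 3/3 ✓
Row 2: (2,0)% 1/1 ✓ · (2,1)% 3/3 ✓ · (2,2)% 4/4 ✓ · (2,3)% 3/3 ✓
Row 3: (3,2)% 3/3 ✓ · (3,3)% 3/3 ✓
Row 4: (4,1)@ 1/2 ✓ · (4,2)% 2/4 ✓ · (4,3)% 3/3 ✓
Row 5: (5,0)@ 1/1 ✓ · (5,1)@ 3/3 ✓ · (5,2)@ 1/3 ✗ · (5,3)% 1/2 ✓
Unsatisfied: (5,2) — 1 in total.

1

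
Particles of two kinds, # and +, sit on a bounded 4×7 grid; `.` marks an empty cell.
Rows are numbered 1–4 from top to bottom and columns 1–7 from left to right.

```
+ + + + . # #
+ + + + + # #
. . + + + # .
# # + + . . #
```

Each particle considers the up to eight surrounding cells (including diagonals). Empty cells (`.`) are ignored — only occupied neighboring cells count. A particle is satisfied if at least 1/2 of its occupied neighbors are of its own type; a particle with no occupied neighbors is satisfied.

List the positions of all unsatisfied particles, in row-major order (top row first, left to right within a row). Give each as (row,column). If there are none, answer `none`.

Row 1: (1,1)+ 3/3 satisfied · (1,2)+ 5/5 satisfied · (1,3)+ 5/5 satisfied · (1,4)+ 4/4 satisfied · (1,6)# 3/4 satisfied · (1,7)# 3/3 satisfied
Row 2: (2,1)+ 3/3 satisfied · (2,2)+ 6/6 satisfied · (2,3)+ 7/7 satisfied · (2,4)+ 7/7 satisfied · (2,5)+ 4/7 satisfied · (2,6)# 4/6 satisfied · (2,7)# 4/4 satisfied
Row 3: (3,3)+ 6/7 satisfied · (3,4)+ 7/7 satisfied · (3,5)+ 4/6 satisfied · (3,6)# 3/5 satisfied
Row 4: (4,1)# 1/1 satisfied · (4,2)# 1/3 not · (4,3)+ 3/4 satisfied · (4,4)+ 4/4 satisfied · (4,7)# 1/1 satisfied

(4,2)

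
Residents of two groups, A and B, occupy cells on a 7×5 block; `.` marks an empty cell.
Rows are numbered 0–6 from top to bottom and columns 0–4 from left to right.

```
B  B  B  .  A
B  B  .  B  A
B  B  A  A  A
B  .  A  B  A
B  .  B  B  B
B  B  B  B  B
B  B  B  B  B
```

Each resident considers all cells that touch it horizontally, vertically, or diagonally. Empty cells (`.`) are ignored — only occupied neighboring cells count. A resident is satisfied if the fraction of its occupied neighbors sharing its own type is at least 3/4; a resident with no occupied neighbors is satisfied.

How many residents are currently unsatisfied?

9

Row 0: (0,0)B 3/3 ok · (0,1)B 4/4 ok · (0,2)B 3/3 ok · (0,4)A 1/2 unhappy
Row 1: (1,0)B 5/5 ok · (1,1)B 6/7 ok · (1,3)B 1/6 unhappy · (1,4)A 3/4 ok
Row 2: (2,0)B 4/4 ok · (2,1)B 4/6 unhappy · (2,2)A 2/6 unhappy · (2,3)A 5/7 unhappy · (2,4)A 3/5 unhappy
Row 3: (3,0)B 3/3 ok · (3,2)A 2/6 unhappy · (3,3)B 3/8 unhappy · (3,4)A 2/5 unhappy
Row 4: (4,0)B 3/3 ok · (4,2)B 5/6 ok · (4,3)B 6/8 ok · (4,4)B 4/5 ok
Row 5: (5,0)B 4/4 ok · (5,1)B 7/7 ok · (5,2)B 7/7 ok · (5,3)B 8/8 ok · (5,4)B 5/5 ok
Row 6: (6,0)B 3/3 ok · (6,1)B 5/5 ok · (6,2)B 5/5 ok · (6,3)B 5/5 ok · (6,4)B 3/3 ok
Unsatisfied: (0,4), (1,3), (2,1), (2,2), (2,3), (2,4), (3,2), (3,3), (3,4) — 9 in total.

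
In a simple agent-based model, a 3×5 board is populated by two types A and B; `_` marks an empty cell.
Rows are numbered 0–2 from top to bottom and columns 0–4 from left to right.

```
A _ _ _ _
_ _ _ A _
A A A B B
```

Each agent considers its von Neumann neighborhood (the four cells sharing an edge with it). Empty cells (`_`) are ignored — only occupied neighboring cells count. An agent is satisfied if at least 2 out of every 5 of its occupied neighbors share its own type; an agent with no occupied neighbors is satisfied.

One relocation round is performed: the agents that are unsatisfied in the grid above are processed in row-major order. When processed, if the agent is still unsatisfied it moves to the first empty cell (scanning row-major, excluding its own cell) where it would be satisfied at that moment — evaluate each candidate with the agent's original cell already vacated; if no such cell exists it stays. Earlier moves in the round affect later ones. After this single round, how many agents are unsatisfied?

0

Initially unsatisfied (in order): (1,3), (2,3).
  (1,3) → (0,1).
  (2,3): now satisfied by earlier moves; stays.
Resulting grid:
A A _ _ _
_ _ _ _ _
A A A B B
All satisfied now.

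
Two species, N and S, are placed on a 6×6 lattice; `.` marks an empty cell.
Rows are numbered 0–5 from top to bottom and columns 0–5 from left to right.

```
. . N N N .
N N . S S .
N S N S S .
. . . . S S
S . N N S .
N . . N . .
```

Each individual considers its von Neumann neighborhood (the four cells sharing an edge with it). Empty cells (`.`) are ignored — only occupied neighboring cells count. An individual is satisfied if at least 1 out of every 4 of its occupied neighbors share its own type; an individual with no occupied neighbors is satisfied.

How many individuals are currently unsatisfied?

(0,2)N 1/1 ✓
(0,3)N 2/3 ✓
(0,4)N 1/2 ✓
(1,0)N 2/2 ✓
(1,1)N 1/2 ✓
(1,3)S 2/3 ✓
(1,4)S 2/3 ✓
(2,0)N 1/2 ✓
(2,1)S 0/3 ✗
(2,2)N 0/2 ✗
(2,3)S 2/3 ✓
(2,4)S 3/3 ✓
(3,4)S 3/3 ✓
(3,5)S 1/1 ✓
(4,0)S 0/1 ✗
(4,2)N 1/1 ✓
(4,3)N 2/3 ✓
(4,4)S 1/2 ✓
(5,0)N 0/1 ✗
(5,3)N 1/1 ✓
Unsatisfied: (2,1), (2,2), (4,0), (5,0) — 4 in total.

4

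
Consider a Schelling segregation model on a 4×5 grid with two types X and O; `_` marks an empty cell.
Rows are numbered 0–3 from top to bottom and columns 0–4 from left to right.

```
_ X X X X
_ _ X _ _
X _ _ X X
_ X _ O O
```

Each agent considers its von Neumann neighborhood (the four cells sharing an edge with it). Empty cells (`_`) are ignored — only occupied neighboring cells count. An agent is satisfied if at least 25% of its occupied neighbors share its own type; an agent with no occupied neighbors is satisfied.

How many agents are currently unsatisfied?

0

Row 0: (0,1)X 1/1 ok · (0,2)X 3/3 ok · (0,3)X 2/2 ok · (0,4)X 1/1 ok
Row 1: (1,2)X 1/1 ok
Row 2: (2,0)X 0/0 ok · (2,3)X 1/2 ok · (2,4)X 1/2 ok
Row 3: (3,1)X 0/0 ok · (3,3)O 1/2 ok · (3,4)O 1/2 ok
Every one meets the threshold.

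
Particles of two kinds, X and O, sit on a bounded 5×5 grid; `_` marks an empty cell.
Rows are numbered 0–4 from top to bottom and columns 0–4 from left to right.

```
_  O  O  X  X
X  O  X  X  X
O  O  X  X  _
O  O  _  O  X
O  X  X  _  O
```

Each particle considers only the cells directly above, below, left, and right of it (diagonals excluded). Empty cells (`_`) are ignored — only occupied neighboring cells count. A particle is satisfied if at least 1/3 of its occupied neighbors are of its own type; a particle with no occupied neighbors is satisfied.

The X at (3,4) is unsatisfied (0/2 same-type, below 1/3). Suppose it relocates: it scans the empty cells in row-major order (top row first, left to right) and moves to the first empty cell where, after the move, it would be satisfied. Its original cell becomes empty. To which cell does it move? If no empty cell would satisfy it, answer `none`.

(0,0)

Vacating (3,4). Empty cells in order:
  (0,0): 1/2 same-type → satisfied — stop here.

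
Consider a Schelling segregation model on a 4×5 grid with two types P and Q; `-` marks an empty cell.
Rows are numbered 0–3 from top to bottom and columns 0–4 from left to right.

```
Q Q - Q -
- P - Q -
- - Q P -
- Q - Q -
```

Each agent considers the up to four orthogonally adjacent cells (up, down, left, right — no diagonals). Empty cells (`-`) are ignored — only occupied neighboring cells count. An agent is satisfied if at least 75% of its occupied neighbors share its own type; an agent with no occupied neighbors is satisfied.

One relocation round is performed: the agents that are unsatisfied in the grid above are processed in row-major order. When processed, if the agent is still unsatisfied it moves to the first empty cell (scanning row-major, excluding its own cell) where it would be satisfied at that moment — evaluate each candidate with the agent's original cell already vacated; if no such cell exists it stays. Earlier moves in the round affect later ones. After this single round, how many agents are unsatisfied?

0

Initially unsatisfied (in order): (0,1), (1,1), (1,3), (2,2), (2,3), (3,3).
  (0,1) → (0,2).
  (1,1): now satisfied by earlier moves; stays.
  (1,3) → (0,4).
  (2,2) → (1,4).
  (2,3) → (2,0).
  (3,3): now satisfied by earlier moves; stays.
Resulting grid:
Q - Q Q Q
- P - - Q
P - - - -
- Q - Q -
All satisfied now.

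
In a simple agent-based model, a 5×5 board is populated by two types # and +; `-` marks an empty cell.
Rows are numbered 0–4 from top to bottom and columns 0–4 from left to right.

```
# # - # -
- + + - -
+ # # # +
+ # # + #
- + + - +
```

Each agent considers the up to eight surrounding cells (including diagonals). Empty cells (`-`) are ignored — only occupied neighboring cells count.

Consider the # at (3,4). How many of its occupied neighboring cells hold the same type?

1

Occupied neighbors of (3,4): (2,3)=#, (2,4)=+, (3,3)=+, (4,4)=+.
Same type (#): 1 of 4.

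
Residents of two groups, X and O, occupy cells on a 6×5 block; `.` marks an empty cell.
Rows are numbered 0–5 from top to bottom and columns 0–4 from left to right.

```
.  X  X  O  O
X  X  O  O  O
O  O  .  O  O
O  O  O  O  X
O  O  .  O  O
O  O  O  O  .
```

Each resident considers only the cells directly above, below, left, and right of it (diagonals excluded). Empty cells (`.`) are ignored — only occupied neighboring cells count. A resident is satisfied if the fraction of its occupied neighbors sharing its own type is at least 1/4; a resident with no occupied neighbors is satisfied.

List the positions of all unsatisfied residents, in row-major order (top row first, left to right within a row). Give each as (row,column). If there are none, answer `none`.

(0,1)X 2/2 satisfied
(0,2)X 1/3 satisfied
(0,3)O 2/3 satisfied
(0,4)O 2/2 satisfied
(1,0)X 1/2 satisfied
(1,1)X 2/4 satisfied
(1,2)O 1/3 satisfied
(1,3)O 4/4 satisfied
(1,4)O 3/3 satisfied
(2,0)O 2/3 satisfied
(2,1)O 2/3 satisfied
(2,3)O 3/3 satisfied
(2,4)O 2/3 satisfied
(3,0)O 3/3 satisfied
(3,1)O 4/4 satisfied
(3,2)O 2/2 satisfied
(3,3)O 3/4 satisfied
(3,4)X 0/3 not
(4,0)O 3/3 satisfied
(4,1)O 3/3 satisfied
(4,3)O 3/3 satisfied
(4,4)O 1/2 satisfied
(5,0)O 2/2 satisfied
(5,1)O 3/3 satisfied
(5,2)O 2/2 satisfied
(5,3)O 2/2 satisfied

(3,4)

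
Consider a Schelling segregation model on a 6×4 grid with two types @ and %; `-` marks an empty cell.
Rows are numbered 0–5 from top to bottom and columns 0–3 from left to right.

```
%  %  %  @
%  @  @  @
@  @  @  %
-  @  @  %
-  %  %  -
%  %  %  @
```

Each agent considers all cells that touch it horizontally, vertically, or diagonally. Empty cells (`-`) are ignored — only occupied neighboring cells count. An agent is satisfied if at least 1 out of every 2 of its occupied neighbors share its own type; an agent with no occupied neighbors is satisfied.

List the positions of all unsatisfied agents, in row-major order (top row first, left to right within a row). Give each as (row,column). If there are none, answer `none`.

(0,2), (1,0), (2,3), (3,2), (5,3)

(0,0)% 2/3 satisfied
(0,1)% 3/5 satisfied
(0,2)% 1/5 not
(0,3)@ 2/3 satisfied
(1,0)% 2/5 not
(1,1)@ 4/8 satisfied
(1,2)@ 5/8 satisfied
(1,3)@ 3/5 satisfied
(2,0)@ 3/4 satisfied
(2,1)@ 6/7 satisfied
(2,2)@ 6/8 satisfied
(2,3)% 1/5 not
(3,1)@ 4/6 satisfied
(3,2)@ 3/7 not
(3,3)% 2/4 satisfied
(4,1)% 4/6 satisfied
(4,2)% 4/7 satisfied
(5,0)% 2/2 satisfied
(5,1)% 4/4 satisfied
(5,2)% 3/4 satisfied
(5,3)@ 0/2 not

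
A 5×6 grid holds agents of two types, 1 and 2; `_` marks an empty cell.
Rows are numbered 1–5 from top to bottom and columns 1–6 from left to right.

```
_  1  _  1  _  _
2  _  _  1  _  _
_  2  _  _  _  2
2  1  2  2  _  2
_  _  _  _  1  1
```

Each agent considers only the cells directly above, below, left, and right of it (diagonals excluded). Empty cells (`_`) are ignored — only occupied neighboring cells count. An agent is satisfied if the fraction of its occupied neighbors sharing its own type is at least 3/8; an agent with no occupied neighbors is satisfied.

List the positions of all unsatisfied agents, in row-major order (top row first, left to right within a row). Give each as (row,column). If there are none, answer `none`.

(3,2), (4,1), (4,2)

(1,2)1 0/0 ✓
(1,4)1 1/1 ✓
(2,1)2 0/0 ✓
(2,4)1 1/1 ✓
(3,2)2 0/1 ✗
(3,6)2 1/1 ✓
(4,1)2 0/1 ✗
(4,2)1 0/3 ✗
(4,3)2 1/2 ✓
(4,4)2 1/1 ✓
(4,6)2 1/2 ✓
(5,5)1 1/1 ✓
(5,6)1 1/2 ✓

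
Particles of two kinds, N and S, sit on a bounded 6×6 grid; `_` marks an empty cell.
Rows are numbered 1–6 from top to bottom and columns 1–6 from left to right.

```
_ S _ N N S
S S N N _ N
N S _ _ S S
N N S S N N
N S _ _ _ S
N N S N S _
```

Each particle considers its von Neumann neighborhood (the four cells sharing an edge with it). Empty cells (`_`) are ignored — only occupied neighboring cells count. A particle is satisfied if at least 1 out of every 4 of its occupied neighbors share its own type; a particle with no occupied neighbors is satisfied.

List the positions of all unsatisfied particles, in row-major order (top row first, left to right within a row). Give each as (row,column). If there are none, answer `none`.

(1,2)S 1/1 ok
(1,4)N 2/2 ok
(1,5)N 1/2 ok
(1,6)S 0/2 unhappy
(2,1)S 1/2 ok
(2,2)S 3/4 ok
(2,3)N 1/2 ok
(2,4)N 2/2 ok
(2,6)N 0/2 unhappy
(3,1)N 1/3 ok
(3,2)S 1/3 ok
(3,5)S 1/2 ok
(3,6)S 1/3 ok
(4,1)N 3/3 ok
(4,2)N 1/4 ok
(4,3)S 1/2 ok
(4,4)S 1/2 ok
(4,5)N 1/3 ok
(4,6)N 1/3 ok
(5,1)N 2/3 ok
(5,2)S 0/3 unhappy
(5,6)S 0/1 unhappy
(6,1)N 2/2 ok
(6,2)N 1/3 ok
(6,3)S 0/2 unhappy
(6,4)N 0/2 unhappy
(6,5)S 0/1 unhappy

(1,6), (2,6), (5,2), (5,6), (6,3), (6,4), (6,5)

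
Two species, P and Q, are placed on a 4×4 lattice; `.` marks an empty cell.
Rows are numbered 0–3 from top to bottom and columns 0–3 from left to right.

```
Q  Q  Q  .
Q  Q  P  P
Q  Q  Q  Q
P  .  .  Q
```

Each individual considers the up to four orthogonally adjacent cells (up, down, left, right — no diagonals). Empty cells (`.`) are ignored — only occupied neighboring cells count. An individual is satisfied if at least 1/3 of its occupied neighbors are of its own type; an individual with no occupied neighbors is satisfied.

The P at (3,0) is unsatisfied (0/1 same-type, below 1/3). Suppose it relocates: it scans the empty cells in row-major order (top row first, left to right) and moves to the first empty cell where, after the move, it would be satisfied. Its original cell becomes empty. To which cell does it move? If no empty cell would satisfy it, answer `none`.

(0,3)

Vacating (3,0). Empty cells in order:
  (0,3): 1/2 same-type → satisfied — stop here.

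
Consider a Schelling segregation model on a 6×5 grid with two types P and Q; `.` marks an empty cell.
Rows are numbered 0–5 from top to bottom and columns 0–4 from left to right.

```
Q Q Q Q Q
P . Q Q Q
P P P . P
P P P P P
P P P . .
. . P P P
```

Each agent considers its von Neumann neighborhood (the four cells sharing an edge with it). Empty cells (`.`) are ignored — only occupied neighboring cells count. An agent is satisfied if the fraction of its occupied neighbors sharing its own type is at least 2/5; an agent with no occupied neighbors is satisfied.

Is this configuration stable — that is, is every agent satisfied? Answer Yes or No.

(0,0)Q 1/2 ✓
(0,1)Q 2/2 ✓
(0,2)Q 3/3 ✓
(0,3)Q 3/3 ✓
(0,4)Q 2/2 ✓
(1,0)P 1/2 ✓
(1,2)Q 2/3 ✓
(1,3)Q 3/3 ✓
(1,4)Q 2/3 ✓
(2,0)P 3/3 ✓
(2,1)P 3/3 ✓
(2,2)P 2/3 ✓
(2,4)P 1/2 ✓
(3,0)P 3/3 ✓
(3,1)P 4/4 ✓
(3,2)P 4/4 ✓
(3,3)P 2/2 ✓
(3,4)P 2/2 ✓
(4,0)P 2/2 ✓
(4,1)P 3/3 ✓
(4,2)P 3/3 ✓
(5,2)P 2/2 ✓
(5,3)P 2/2 ✓
(5,4)P 1/1 ✓
All meet the threshold, so the configuration is stable.

Yes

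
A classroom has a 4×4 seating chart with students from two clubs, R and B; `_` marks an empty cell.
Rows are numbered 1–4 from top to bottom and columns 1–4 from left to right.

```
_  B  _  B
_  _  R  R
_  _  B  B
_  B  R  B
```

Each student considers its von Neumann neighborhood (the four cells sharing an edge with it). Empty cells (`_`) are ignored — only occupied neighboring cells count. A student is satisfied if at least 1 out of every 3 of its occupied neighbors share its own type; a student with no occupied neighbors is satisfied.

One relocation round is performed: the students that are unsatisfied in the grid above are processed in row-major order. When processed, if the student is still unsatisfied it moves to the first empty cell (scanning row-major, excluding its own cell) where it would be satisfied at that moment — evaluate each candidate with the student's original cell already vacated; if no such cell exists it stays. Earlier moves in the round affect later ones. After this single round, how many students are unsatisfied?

0

Initially unsatisfied (in order): (1,4), (4,2), (4,3).
  (1,4) → (1,1).
  (4,2) → (1,3).
  (4,3) → (1,4).
Resulting grid:
B B B R
_ _ R R
_ _ B B
_ _ _ B
All satisfied now.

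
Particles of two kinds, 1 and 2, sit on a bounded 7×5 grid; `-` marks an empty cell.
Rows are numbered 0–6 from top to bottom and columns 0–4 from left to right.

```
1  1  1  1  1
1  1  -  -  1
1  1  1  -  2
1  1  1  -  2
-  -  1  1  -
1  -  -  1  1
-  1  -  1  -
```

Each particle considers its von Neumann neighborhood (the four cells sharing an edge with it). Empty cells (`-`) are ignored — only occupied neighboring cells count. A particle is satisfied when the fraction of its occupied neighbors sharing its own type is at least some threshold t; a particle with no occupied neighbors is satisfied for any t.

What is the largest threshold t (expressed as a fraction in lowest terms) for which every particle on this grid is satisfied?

Row 0: (0,0)1 2/2 · (0,1)1 3/3 · (0,2)1 2/2 · (0,3)1 2/2 · (0,4)1 2/2
Row 1: (1,0)1 3/3 · (1,1)1 3/3 · (1,4)1 1/2
Row 2: (2,0)1 3/3 · (2,1)1 4/4 · (2,2)1 2/2 · (2,4)2 1/2
Row 3: (3,0)1 2/2 · (3,1)1 3/3 · (3,2)1 3/3 · (3,4)2 1/1
Row 4: (4,2)1 2/2 · (4,3)1 2/2
Row 5: (5,0)1 — no occupied neighbors · (5,3)1 3/3 · (5,4)1 1/1
Row 6: (6,1)1 — no occupied neighbors · (6,3)1 1/1
The smallest same-type fraction is 1/2 at (1,4), which reduces to 1/2. Any threshold above that leaves this particle unsatisfied.

1/2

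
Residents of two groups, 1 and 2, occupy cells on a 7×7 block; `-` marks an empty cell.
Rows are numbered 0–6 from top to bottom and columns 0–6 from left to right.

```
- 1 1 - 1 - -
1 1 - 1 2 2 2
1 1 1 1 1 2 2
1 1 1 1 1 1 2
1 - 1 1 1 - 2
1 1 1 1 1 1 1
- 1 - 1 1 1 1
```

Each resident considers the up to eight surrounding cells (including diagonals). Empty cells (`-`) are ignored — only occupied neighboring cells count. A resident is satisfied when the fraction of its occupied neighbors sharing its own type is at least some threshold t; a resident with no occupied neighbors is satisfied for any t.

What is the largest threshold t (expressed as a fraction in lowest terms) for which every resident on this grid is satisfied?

(0,1)1 3/3
(0,2)1 3/3
(0,4)1 1/3
(1,0)1 4/4
(1,1)1 6/6
(1,3)1 5/6
(1,4)2 2/6
(1,5)2 4/6
(1,6)2 3/3
(2,0)1 5/5
(2,1)1 7/7
(2,2)1 7/7
(2,3)1 6/7
(2,4)1 5/8
(2,5)2 5/8
(2,6)2 4/5
(3,0)1 4/4
(3,1)1 7/7
(3,2)1 7/7
(3,3)1 8/8
(3,4)1 6/7
(3,5)1 3/7
(3,6)2 3/4
(4,0)1 4/4
(4,2)1 7/7
(4,3)1 8/8
(4,4)1 7/7
(4,6)2 1/4
(5,0)1 3/3
(5,1)1 5/5
(5,2)1 6/6
(5,3)1 7/7
(5,4)1 7/7
(5,5)1 6/7
(5,6)1 3/4
(6,1)1 3/3
(6,3)1 4/4
(6,4)1 5/5
(6,5)1 5/5
(6,6)1 3/3
The smallest same-type fraction is 1/4 at (4,6), which reduces to 1/4. Any threshold above that leaves this resident unsatisfied.

1/4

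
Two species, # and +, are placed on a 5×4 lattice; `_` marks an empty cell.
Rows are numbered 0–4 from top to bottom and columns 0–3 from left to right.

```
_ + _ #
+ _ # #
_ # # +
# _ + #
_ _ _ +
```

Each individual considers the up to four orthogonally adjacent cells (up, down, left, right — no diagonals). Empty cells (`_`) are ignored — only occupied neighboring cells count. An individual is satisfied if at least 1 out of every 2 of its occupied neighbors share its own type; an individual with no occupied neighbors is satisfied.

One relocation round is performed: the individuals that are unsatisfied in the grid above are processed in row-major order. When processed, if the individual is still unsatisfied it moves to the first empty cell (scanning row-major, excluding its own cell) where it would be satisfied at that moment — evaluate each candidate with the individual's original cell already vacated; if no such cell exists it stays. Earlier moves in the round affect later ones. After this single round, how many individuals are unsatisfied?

Initially unsatisfied (in order): (2,3), (3,2), (3,3), (4,3).
  (2,3) → (0,0).
  (3,2) → (1,1).
  (3,3) → (0,2).
  (4,3): now satisfied by earlier moves; stays.
Resulting grid:
+ + # #
+ + # #
_ # # _
# _ _ _
_ _ _ +
All satisfied now.

0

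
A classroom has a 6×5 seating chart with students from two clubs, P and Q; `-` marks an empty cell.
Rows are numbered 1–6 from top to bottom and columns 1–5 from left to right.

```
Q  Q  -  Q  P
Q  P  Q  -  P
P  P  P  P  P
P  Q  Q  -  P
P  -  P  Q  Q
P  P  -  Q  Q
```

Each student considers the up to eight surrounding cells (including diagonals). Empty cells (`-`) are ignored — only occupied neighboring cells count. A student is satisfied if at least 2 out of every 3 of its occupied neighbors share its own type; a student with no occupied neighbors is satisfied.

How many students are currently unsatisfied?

12

(1,1)Q 2/3 ok
(1,2)Q 3/4 ok
(1,4)Q 1/3 unhappy
(1,5)P 1/2 unhappy
(2,1)Q 2/5 unhappy
(2,2)P 3/7 unhappy
(2,3)Q 2/6 unhappy
(2,5)P 3/4 ok
(3,1)P 3/5 unhappy
(3,2)P 4/8 unhappy
(3,3)P 3/6 unhappy
(3,4)P 4/6 ok
(3,5)P 3/3 ok
(4,1)P 3/4 ok
(4,2)Q 1/7 unhappy
(4,3)Q 2/6 unhappy
(4,5)P 2/4 unhappy
(5,1)P 3/4 ok
(5,3)P 1/5 unhappy
(5,4)Q 4/6 ok
(5,5)Q 3/4 ok
(6,1)P 2/2 ok
(6,2)P 3/3 ok
(6,4)Q 3/4 ok
(6,5)Q 3/3 ok
Unsatisfied: (1,4), (1,5), (2,1), (2,2), (2,3), (3,1), (3,2), (3,3), (4,2), (4,3), (4,5), (5,3) — 12 in total.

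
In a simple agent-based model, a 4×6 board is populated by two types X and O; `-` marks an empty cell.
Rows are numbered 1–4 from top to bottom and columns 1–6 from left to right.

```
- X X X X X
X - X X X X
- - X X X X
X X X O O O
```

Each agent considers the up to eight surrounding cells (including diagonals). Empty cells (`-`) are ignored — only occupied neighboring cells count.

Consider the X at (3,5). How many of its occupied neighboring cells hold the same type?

5

Occupied neighbors of (3,5): (2,4)=X, (2,5)=X, (2,6)=X, (3,4)=X, (3,6)=X, (4,4)=O, (4,5)=O, (4,6)=O.
Same type (X): 5 of 8.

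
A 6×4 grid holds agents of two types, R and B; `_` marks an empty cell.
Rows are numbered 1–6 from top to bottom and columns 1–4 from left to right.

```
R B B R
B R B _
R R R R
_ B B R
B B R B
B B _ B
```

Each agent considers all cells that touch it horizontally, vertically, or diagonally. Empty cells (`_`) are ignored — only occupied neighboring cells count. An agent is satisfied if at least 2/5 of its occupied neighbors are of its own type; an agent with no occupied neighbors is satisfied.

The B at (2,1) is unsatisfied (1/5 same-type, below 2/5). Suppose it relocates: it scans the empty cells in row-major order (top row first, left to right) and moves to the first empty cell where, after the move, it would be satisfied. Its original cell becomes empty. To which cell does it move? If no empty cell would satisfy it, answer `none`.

(2,4)

Vacating (2,1). Empty cells in order:
  (2,4): 2/5 same-type → satisfied — stop here.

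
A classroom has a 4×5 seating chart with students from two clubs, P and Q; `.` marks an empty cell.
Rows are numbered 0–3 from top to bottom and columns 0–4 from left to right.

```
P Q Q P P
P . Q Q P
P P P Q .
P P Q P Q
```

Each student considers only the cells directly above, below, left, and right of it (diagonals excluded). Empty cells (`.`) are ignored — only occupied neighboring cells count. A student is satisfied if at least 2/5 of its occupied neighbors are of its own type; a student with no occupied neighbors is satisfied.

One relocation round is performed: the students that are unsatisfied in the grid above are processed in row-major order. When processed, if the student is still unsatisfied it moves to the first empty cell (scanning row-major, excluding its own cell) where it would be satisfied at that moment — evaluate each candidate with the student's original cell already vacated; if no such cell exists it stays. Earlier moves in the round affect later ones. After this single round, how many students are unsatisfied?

Initially unsatisfied (in order): (0,3), (2,2), (2,3), (3,2), (3,3), (3,4).
  (0,3) → (1,1).
  (2,2): no empty cell satisfies it; stays.
  (2,3) → (0,3).
  (3,2) → (2,4).
  (3,3) → (3,2).
  (3,4): now satisfied by earlier moves; stays.
Resulting grid:
P Q Q Q P
P P Q Q P
P P P . Q
P P P . Q
Unsatisfied now: (0,1), (1,4).

2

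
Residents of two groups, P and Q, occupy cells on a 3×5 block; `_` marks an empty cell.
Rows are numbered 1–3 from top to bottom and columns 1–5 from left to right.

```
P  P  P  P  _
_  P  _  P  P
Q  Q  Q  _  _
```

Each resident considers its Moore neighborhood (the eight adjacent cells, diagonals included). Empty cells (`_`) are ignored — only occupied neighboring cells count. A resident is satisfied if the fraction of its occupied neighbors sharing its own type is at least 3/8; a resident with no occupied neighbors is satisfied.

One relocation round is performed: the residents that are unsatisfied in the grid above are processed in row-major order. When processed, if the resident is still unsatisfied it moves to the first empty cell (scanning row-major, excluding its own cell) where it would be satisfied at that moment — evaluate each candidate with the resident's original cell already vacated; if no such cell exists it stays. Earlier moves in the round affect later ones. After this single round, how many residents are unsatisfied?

0

Initially unsatisfied (in order): (3,3).
  (3,3) → (2,1).
Resulting grid:
P P P P _
Q P _ P P
Q Q _ _ _
All satisfied now.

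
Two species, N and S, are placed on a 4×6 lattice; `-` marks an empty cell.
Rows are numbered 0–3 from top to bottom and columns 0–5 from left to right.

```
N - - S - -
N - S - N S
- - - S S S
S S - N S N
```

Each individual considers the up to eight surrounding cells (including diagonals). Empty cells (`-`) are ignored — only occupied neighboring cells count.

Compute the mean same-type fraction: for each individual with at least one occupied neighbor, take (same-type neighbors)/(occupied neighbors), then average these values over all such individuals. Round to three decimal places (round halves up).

Row 0: (0,0)N 1/1 · (0,3)S 1/2
Row 1: (1,0)N 1/1 · (1,2)S 2/2 · (1,4)N 0/5 · (1,5)S 2/3
Row 2: (2,3)S 3/5 · (2,4)S 4/7 · (2,5)S 3/5
Row 3: (3,0)S 1/1 · (3,1)S 1/1 · (3,3)N 0/3 · (3,4)S 3/5 · (3,5)N 0/3
Sum over 14 individuals: 1/1 + 1/2 + 1/1 + 2/2 + 0/5 + 2/3 + 3/5 + 4/7 + 3/5 + 1/1 + 1/1 + 0/3 + 3/5 + 0/3 = 1793/210; mean = 1793/210 ÷ 14 = 1793/2940 = 0.609863… → 0.610.

0.610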